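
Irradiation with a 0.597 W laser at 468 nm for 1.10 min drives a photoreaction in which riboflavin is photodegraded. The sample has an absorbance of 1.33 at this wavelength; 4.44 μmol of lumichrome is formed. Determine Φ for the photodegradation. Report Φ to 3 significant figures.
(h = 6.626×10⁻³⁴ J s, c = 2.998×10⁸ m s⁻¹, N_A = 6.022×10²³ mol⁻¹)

Φ = 0.0302

Product: 4.44 μmol = 4.44×10⁻⁶ mol.
Photon energy at 468 nm: hc/λ = (6.626×10⁻³⁴)(2.998×10⁸)/(468×10⁻⁹) = 4.245×10⁻¹⁹ J.
Energy delivered: (0.597 W)(66 s) = 39.40 J.
Photons incident: 39.40 / 4.245×10⁻¹⁹ = 9.282×10¹⁹, i.e. 9.282×10¹⁹/6.022×10²³ = 1.541×10⁻⁴ mol.
Fraction absorbed: 1 − 10^(−1.33) = 0.9532.
Photons absorbed: 0.9532 × 1.541×10⁻⁴ = 1.469×10⁻⁴ mol.
Φ = 4.44×10⁻⁶ mol / 1.469×10⁻⁴ mol photons = 0.0302.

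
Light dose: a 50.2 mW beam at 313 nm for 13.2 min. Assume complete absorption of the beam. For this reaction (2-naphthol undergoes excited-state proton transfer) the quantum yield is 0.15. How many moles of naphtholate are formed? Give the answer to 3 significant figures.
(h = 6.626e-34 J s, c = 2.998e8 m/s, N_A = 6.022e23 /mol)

Photon energy at 313 nm: hc/λ = (6.626e-34)(2.998e8)/(313e-9) = 6.347e-19 J.
Energy delivered: (50.2 mW)(792 s) = 39.76 J.
Photons incident: 39.76 / 6.347e-19 = 6.264e19, i.e. 6.264e19/6.022e23 = 1.040e-4 mol.
Product: Φ × n_abs = 0.15 × 1.040e-4 = 1.560e-5 mol.

1.56e-5 mol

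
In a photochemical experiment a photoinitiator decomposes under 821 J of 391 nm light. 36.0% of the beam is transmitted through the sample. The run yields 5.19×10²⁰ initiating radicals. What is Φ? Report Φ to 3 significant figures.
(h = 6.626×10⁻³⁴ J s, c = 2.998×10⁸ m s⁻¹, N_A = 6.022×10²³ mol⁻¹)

Φ = 0.502

Product: 5.19×10²⁰ / 6.022×10²³ = 8.618×10⁻⁴ mol.
Photon energy at 391 nm: hc/λ = (6.626×10⁻³⁴)(2.998×10⁸)/(391×10⁻⁹) = 5.080×10⁻¹⁹ J.
Photons incident: 821 / 5.080×10⁻¹⁹ = 1.616×10²¹, i.e. 1.616×10²¹/6.022×10²³ = 0.002683 mol.
Fraction absorbed: 1 − 36.0/100 = 0.6400.
Photons absorbed: 0.6400 × 0.002683 = 0.001717 mol.
Φ = 8.618×10⁻⁴ mol / 0.001717 mol photons = 0.502.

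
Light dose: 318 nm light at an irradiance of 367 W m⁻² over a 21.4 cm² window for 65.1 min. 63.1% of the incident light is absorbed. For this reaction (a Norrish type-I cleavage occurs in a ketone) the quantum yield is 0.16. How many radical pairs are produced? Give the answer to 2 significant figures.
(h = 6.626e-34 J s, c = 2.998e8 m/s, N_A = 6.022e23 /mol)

5.0e20 radical pairs

Photon energy at 318 nm: hc/λ = (6.626e-34)(2.998e8)/(318e-9) = 6.247e-19 J.
Energy delivered: (367 W m⁻²)(21.4e-4 m²)(3906 s) = 3068 J.
Photons incident: 3068 / 6.247e-19 = 4.911e21, i.e. 4.911e21/6.022e23 = 0.008155 mol.
Photons absorbed: 0.631 × 0.008155 = 0.005146 mol.
Product: Φ × n_abs = 0.16 × 0.005146 = 8.234e-4 mol.
As a count: 8.234e-4 × 6.022e23 = 5.0e20.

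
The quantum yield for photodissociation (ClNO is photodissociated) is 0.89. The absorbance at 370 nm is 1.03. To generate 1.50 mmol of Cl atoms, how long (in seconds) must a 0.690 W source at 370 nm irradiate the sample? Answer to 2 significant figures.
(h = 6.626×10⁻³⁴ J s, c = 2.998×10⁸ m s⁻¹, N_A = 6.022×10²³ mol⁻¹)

Product: 1.50 mmol = 0.00150 mol.
Photons that must be absorbed: 0.00150 / 0.89 = 0.001685 mol.
Fraction absorbed: 1 − 10^(−1.03) = 0.9067.
Incident photons needed: 0.001685 / 0.9067 = 0.001858 mol.
Photon energy: hc/λ = 5.369×10⁻¹⁹ J; per mole, 3.233×10⁵ J mol⁻¹.
Energy required: 0.001858 × 3.233×10⁵ = 600.7 J.
Time: 600.7 J / 0.69 W = 870 s.

t ≈ 870 s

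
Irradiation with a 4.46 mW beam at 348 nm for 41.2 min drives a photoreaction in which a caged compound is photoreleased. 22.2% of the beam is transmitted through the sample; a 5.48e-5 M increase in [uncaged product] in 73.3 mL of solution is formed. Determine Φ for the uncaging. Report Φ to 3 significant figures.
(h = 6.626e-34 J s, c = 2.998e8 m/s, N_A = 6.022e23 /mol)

Φ = 0.161

Product: (5.48e-5 M)(0.0733 L) = 4.017e-6 mol.
Photon energy at 348 nm: hc/λ = (6.626e-34)(2.998e8)/(348e-9) = 5.708e-19 J.
Energy delivered: (4.46 mW)(2472 s) = 11.03 J.
Photons incident: 11.03 / 5.708e-19 = 1.932e19, i.e. 1.932e19/6.022e23 = 3.208e-5 mol.
Fraction absorbed: 1 − 22.2/100 = 0.7780.
Photons absorbed: 0.7780 × 3.208e-5 = 2.496e-5 mol.
Φ = 4.017e-6 mol / 2.496e-5 mol photons = 0.161.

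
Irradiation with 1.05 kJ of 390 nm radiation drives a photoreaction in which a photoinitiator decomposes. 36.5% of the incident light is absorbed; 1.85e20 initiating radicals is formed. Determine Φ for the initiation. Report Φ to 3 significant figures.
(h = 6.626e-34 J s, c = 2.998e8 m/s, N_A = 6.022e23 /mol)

Product: 1.85e20 / 6.022e23 = 3.072e-4 mol.
Photon energy at 390 nm: hc/λ = (6.626e-34)(2.998e8)/(390e-9) = 5.094e-19 J.
Incident energy: 1.05 kJ = 1050 J.
Photons incident: 1050 / 5.094e-19 = 2.061e21, i.e. 2.061e21/6.022e23 = 0.003422 mol.
Photons absorbed: 0.365 × 0.003422 = 0.001249 mol.
Φ = 3.072e-4 mol / 0.001249 mol photons = 0.246.

Φ = 0.246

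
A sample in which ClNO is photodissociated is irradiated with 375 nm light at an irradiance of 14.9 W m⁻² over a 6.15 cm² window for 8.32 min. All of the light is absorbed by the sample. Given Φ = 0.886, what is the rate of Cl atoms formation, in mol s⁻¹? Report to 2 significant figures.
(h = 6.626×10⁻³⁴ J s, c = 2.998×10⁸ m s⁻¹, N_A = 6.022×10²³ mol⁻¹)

Photon energy at 375 nm: hc/λ = (6.626×10⁻³⁴)(2.998×10⁸)/(375×10⁻⁹) = 5.297×10⁻¹⁹ J.
Energy delivered: (14.9 W m⁻²)(6.15×10⁻⁴ m²)(499.2 s) = 4.574 J.
Photons incident: 4.574 / 5.297×10⁻¹⁹ = 8.635×10¹⁸, i.e. 8.635×10¹⁸/6.022×10²³ = 1.434×10⁻⁵ mol.
Product formed: 0.886 × 1.434×10⁻⁵ = 1.271×10⁻⁵ mol.
Rate: 1.271×10⁻⁵ / 499.2 s = 2.5×10⁻⁸ mol s⁻¹.

2.5×10⁻⁸ mol s⁻¹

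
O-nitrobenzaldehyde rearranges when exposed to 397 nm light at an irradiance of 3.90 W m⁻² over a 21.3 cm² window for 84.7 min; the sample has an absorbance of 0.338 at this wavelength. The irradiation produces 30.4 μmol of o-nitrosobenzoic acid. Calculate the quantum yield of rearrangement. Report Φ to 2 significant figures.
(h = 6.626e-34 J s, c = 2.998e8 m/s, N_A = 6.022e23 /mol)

Product: 30.4 μmol = 3.04e-5 mol.
Photon energy at 397 nm: hc/λ = (6.626e-34)(2.998e8)/(397e-9) = 5.004e-19 J.
Energy delivered: (3.90 W m⁻²)(21.3e-4 m²)(5082 s) = 42.22 J.
Photons incident: 42.22 / 5.004e-19 = 8.437e19, i.e. 8.437e19/6.022e23 = 1.401e-4 mol.
Fraction absorbed: 1 − 10^(−0.338) = 0.5408.
Photons absorbed: 0.5408 × 1.401e-4 = 7.577e-5 mol.
Φ = 3.04e-5 mol / 7.577e-5 mol photons = 0.40.

Φ = 0.40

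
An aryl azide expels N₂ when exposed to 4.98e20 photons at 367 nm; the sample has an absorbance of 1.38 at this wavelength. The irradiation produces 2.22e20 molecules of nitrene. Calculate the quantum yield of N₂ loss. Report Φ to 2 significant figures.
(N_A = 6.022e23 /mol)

Φ = 0.47

Product: 2.22e20 / 6.022e23 = 3.686e-4 mol.
Moles of photons: 4.98e20 / 6.022e23 = 8.270e-4 mol.
Fraction absorbed: 1 − 10^(−1.38) = 0.9583.
Photons absorbed: 0.9583 × 8.270e-4 = 7.925e-4 mol.
Φ = 3.686e-4 mol / 7.925e-4 mol photons = 0.47.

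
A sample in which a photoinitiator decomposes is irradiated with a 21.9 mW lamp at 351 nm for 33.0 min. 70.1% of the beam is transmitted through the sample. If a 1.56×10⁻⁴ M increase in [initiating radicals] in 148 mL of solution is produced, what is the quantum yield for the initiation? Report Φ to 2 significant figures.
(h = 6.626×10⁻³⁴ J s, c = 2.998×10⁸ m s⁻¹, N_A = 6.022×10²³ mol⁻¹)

Product: (1.56×10⁻⁴ M)(0.148 L) = 2.309×10⁻⁵ mol.
Photon energy at 351 nm: hc/λ = (6.626×10⁻³⁴)(2.998×10⁸)/(351×10⁻⁹) = 5.659×10⁻¹⁹ J.
Energy delivered: (21.9 mW)(1980 s) = 43.36 J.
Photons incident: 43.36 / 5.659×10⁻¹⁹ = 7.662×10¹⁹, i.e. 7.662×10¹⁹/6.022×10²³ = 1.272×10⁻⁴ mol.
Fraction absorbed: 1 − 70.1/100 = 0.2990.
Photons absorbed: 0.2990 × 1.272×10⁻⁴ = 3.803×10⁻⁵ mol.
Φ = 2.309×10⁻⁵ mol / 3.803×10⁻⁵ mol photons = 0.61.

Φ = 0.61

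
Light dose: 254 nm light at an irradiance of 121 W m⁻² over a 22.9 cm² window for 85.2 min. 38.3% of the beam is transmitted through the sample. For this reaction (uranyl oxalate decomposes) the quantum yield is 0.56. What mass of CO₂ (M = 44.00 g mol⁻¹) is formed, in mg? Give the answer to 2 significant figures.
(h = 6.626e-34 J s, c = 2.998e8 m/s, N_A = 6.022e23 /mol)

46 mg

Photon energy at 254 nm: hc/λ = (6.626e-34)(2.998e8)/(254e-9) = 7.821e-19 J.
Energy delivered: (121 W m⁻²)(22.9e-4 m²)(5112 s) = 1416 J.
Photons incident: 1416 / 7.821e-19 = 1.811e21, i.e. 1.811e21/6.022e23 = 0.003007 mol.
Fraction absorbed: 1 − 38.3/100 = 0.6170.
Photons absorbed: 0.6170 × 0.003007 = 0.001855 mol.
Product: Φ × n_abs = 0.56 × 0.001855 = 0.001039 mol.
Mass: 0.001039 × 44.00 = 0.04572 g = 46 mg.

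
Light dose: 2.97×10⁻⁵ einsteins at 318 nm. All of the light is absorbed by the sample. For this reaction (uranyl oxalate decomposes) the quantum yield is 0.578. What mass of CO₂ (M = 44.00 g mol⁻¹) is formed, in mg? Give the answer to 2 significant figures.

0.76 mg

Product: Φ × n_abs = 0.578 × 2.97×10⁻⁵ = 1.717×10⁻⁵ mol.
Mass: 1.717×10⁻⁵ × 44.00 = 7.555×10⁻⁴ g = 0.76 mg.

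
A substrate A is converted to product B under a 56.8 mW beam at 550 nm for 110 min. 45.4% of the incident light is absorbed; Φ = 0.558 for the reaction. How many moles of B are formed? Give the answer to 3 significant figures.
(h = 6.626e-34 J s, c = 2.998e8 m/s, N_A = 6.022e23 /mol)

Photon energy at 550 nm: hc/λ = (6.626e-34)(2.998e8)/(550e-9) = 3.612e-19 J.
Energy delivered: (56.8 mW)(6600 s) = 374.9 J.
Photons incident: 374.9 / 3.612e-19 = 1.038e21, i.e. 1.038e21/6.022e23 = 0.001724 mol.
Photons absorbed: 0.454 × 0.001724 = 7.827e-4 mol.
Product: Φ × n_abs = 0.558 × 7.827e-4 = 4.367e-4 mol.

4.37e-4 mol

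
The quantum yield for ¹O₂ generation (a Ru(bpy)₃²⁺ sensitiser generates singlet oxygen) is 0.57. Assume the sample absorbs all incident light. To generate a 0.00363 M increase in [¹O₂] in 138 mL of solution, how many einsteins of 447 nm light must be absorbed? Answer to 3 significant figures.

Product: (0.00363 M)(0.138 L) = 5.009×10⁻⁴ mol.
Photons that must be absorbed: 5.009×10⁻⁴ / 0.57 = 8.788×10⁻⁴ mol.

8.79×10⁻⁴ einstein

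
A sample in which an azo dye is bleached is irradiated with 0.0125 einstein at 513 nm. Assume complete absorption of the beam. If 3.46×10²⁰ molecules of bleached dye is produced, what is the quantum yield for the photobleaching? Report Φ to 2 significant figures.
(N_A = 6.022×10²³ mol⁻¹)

Product: 3.46×10²⁰ / 6.022×10²³ = 5.746×10⁻⁴ mol.
Φ = 5.746×10⁻⁴ mol / 0.0125 mol photons = 0.046.

Φ = 0.046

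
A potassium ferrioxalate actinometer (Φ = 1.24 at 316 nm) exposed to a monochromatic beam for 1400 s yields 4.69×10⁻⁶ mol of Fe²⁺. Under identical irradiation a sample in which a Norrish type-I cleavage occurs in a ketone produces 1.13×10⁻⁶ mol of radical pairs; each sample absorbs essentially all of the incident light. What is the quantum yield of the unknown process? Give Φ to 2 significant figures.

Photons absorbed by the actinometer: 4.69×10⁻⁶ / 1.24 = 3.782×10⁻⁶ mol.
Φ(unknown) = 1.13×10⁻⁶ / 3.782×10⁻⁶ = 0.30.

Φ = 0.30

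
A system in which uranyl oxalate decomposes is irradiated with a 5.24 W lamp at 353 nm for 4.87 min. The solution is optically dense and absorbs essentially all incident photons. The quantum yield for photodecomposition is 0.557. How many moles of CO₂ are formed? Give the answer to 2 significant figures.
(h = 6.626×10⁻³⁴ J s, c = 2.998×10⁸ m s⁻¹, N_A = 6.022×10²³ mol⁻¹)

Photon energy at 353 nm: hc/λ = (6.626×10⁻³⁴)(2.998×10⁸)/(353×10⁻⁹) = 5.627×10⁻¹⁹ J.
Energy delivered: (5.24 W)(292.2 s) = 1531 J.
Photons incident: 1531 / 5.627×10⁻¹⁹ = 2.721×10²¹, i.e. 2.721×10²¹/6.022×10²³ = 0.004518 mol.
Product: Φ × n_abs = 0.557 × 0.004518 = 0.002517 mol.

0.0025 mol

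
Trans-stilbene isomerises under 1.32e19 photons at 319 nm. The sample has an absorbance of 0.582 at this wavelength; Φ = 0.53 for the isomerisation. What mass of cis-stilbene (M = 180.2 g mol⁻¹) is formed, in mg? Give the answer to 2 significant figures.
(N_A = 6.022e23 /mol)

1.5 mg

Moles of photons: 1.32e19 / 6.022e23 = 2.192e-5 mol.
Fraction absorbed: 1 − 10^(−0.582) = 0.7382.
Photons absorbed: 0.7382 × 2.192e-5 = 1.618e-5 mol.
Product: Φ × n_abs = 0.53 × 1.618e-5 = 8.575e-6 mol.
Mass: 8.575e-6 × 180.2 = 0.001545 g = 1.5 mg.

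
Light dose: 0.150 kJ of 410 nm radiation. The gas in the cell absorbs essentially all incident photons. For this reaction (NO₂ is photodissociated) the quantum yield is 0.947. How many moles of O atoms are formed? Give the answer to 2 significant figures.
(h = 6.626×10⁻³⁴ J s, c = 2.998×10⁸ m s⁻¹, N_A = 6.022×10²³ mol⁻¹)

Photon energy at 410 nm: hc/λ = (6.626×10⁻³⁴)(2.998×10⁸)/(410×10⁻⁹) = 4.845×10⁻¹⁹ J.
Incident energy: 0.150 kJ = 150 J.
Photons incident: 150 / 4.845×10⁻¹⁹ = 3.096×10²⁰, i.e. 3.096×10²⁰/6.022×10²³ = 5.141×10⁻⁴ mol.
Product: Φ × n_abs = 0.947 × 5.141×10⁻⁴ = 4.869×10⁻⁴ mol.

4.9×10⁻⁴ mol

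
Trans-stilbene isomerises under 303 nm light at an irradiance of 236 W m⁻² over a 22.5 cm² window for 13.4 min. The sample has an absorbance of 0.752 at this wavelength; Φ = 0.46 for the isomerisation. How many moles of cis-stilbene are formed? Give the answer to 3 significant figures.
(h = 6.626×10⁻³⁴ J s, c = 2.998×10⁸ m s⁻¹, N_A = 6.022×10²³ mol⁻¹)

Photon energy at 303 nm: hc/λ = (6.626×10⁻³⁴)(2.998×10⁸)/(303×10⁻⁹) = 6.556×10⁻¹⁹ J.
Energy delivered: (236 W m⁻²)(22.5×10⁻⁴ m²)(804 s) = 426.9 J.
Photons incident: 426.9 / 6.556×10⁻¹⁹ = 6.512×10²⁰, i.e. 6.512×10²⁰/6.022×10²³ = 0.001081 mol.
Fraction absorbed: 1 − 10^(−0.752) = 0.8230.
Photons absorbed: 0.8230 × 0.001081 = 8.897×10⁻⁴ mol.
Product: Φ × n_abs = 0.46 × 8.897×10⁻⁴ = 4.093×10⁻⁴ mol.

4.09×10⁻⁴ mol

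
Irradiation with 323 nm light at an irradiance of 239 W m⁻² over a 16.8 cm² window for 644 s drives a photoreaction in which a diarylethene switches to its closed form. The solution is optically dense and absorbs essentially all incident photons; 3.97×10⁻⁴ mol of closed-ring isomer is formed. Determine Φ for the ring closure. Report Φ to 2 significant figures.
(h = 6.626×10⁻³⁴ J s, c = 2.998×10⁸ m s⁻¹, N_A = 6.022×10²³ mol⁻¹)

Φ = 0.57

Photon energy at 323 nm: hc/λ = (6.626×10⁻³⁴)(2.998×10⁸)/(323×10⁻⁹) = 6.150×10⁻¹⁹ J.
Energy delivered: (239 W m⁻²)(16.8×10⁻⁴ m²)(644 s) = 258.6 J.
Photons incident: 258.6 / 6.150×10⁻¹⁹ = 4.205×10²⁰, i.e. 4.205×10²⁰/6.022×10²³ = 6.983×10⁻⁴ mol.
Φ = 3.97×10⁻⁴ mol / 6.983×10⁻⁴ mol photons = 0.57.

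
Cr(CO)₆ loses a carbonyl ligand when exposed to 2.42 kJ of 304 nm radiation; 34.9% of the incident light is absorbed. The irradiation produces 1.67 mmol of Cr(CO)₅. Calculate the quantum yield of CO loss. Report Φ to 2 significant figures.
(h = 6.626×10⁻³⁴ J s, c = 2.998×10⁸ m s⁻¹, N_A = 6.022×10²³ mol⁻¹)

Φ = 0.78

Product: 1.67 mmol = 0.00167 mol.
Photon energy at 304 nm: hc/λ = (6.626×10⁻³⁴)(2.998×10⁸)/(304×10⁻⁹) = 6.534×10⁻¹⁹ J.
Incident energy: 2.42 kJ = 2420 J.
Photons incident: 2420 / 6.534×10⁻¹⁹ = 3.704×10²¹, i.e. 3.704×10²¹/6.022×10²³ = 0.006151 mol.
Photons absorbed: 0.349 × 0.006151 = 0.002147 mol.
Φ = 0.00167 mol / 0.002147 mol photons = 0.78.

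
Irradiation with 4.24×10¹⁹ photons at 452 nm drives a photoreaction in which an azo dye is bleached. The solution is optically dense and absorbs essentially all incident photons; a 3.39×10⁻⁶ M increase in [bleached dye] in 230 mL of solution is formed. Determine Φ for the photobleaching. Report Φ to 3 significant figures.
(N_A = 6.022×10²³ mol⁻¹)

Φ = 0.0111

Product: (3.39×10⁻⁶ M)(0.23 L) = 7.797×10⁻⁷ mol.
Moles of photons: 4.24×10¹⁹ / 6.022×10²³ = 7.041×10⁻⁵ mol.
Φ = 7.797×10⁻⁷ mol / 7.041×10⁻⁵ mol photons = 0.0111.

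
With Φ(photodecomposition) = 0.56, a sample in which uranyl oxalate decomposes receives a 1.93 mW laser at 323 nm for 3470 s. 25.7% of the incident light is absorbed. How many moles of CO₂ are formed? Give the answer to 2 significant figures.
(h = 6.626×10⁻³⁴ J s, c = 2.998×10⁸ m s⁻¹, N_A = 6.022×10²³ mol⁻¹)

Photon energy at 323 nm: hc/λ = (6.626×10⁻³⁴)(2.998×10⁸)/(323×10⁻⁹) = 6.150×10⁻¹⁹ J.
Energy delivered: (1.93 mW)(3470 s) = 6.697 J.
Photons incident: 6.697 / 6.150×10⁻¹⁹ = 1.089×10¹⁹, i.e. 1.089×10¹⁹/6.022×10²³ = 1.808×10⁻⁵ mol.
Photons absorbed: 0.257 × 1.808×10⁻⁵ = 4.647×10⁻⁶ mol.
Product: Φ × n_abs = 0.56 × 4.647×10⁻⁶ = 2.602×10⁻⁶ mol.

2.6×10⁻⁶ mol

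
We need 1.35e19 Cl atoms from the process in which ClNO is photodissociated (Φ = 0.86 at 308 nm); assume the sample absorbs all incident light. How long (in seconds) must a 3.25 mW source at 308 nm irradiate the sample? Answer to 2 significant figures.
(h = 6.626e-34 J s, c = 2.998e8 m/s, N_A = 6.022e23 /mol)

Product: 1.35e19 / 6.022e23 = 2.242e-5 mol.
Photons that must be absorbed: 2.242e-5 / 0.86 = 2.607e-5 mol.
Photon energy: hc/λ = 6.450e-19 J; per mole, 3.884e5 J mol⁻¹.
Energy required: 2.607e-5 × 3.884e5 = 10.13 J.
Time: 10.13 J / 0.00325 W = 3100 s.

t ≈ 3100 s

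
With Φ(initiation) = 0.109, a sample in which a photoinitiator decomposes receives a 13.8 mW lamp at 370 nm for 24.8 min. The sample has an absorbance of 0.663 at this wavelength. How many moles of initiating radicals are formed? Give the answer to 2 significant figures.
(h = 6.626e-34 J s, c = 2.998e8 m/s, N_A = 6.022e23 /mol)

Photon energy at 370 nm: hc/λ = (6.626e-34)(2.998e8)/(370e-9) = 5.369e-19 J.
Energy delivered: (13.8 mW)(1488 s) = 20.53 J.
Photons incident: 20.53 / 5.369e-19 = 3.824e19, i.e. 3.824e19/6.022e23 = 6.350e-5 mol.
Fraction absorbed: 1 − 10^(−0.663) = 0.7827.
Photons absorbed: 0.7827 × 6.350e-5 = 4.970e-5 mol.
Product: Φ × n_abs = 0.109 × 4.970e-5 = 5.417e-6 mol.

5.4e-6 mol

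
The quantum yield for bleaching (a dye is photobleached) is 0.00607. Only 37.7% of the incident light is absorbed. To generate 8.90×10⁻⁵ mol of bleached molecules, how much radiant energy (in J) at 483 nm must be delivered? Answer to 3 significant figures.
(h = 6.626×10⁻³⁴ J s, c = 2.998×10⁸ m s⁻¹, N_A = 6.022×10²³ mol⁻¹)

Photons that must be absorbed: 8.90×10⁻⁵ / 0.00607 = 0.01466 mol.
Incident photons needed: 0.01466 / 0.377 = 0.03889 mol.
Photon energy: hc/λ = 4.113×10⁻¹⁹ J; per mole, 2.477×10⁵ J mol⁻¹.
Energy required: 0.03889 × 2.477×10⁵ = 9630 J.

9630 J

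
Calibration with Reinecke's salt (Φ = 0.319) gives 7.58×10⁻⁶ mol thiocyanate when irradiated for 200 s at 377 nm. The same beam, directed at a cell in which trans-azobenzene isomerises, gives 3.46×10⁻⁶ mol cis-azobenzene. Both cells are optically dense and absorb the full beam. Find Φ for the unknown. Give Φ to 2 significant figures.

Φ = 0.15

Photons absorbed by the actinometer: 7.58×10⁻⁶ / 0.319 = 2.376×10⁻⁵ mol.
Φ(unknown) = 3.46×10⁻⁶ / 2.376×10⁻⁵ = 0.15.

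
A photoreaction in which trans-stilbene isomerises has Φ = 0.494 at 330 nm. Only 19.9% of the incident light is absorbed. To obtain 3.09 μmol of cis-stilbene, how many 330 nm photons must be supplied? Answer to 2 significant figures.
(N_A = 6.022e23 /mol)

1.9e19 photons

Product: 3.09 μmol = 3.09e-6 mol.
Photons that must be absorbed: 3.09e-6 / 0.494 = 6.255e-6 mol.
Incident photons needed: 6.255e-6 / 0.199 = 3.143e-5 mol.
Photon count: 3.143e-5 × 6.022e23 = 1.9e19.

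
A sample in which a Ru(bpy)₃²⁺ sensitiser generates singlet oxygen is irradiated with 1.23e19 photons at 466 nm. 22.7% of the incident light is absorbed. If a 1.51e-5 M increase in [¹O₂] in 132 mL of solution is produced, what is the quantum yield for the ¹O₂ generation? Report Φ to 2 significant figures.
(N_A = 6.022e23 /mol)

Product: (1.51e-5 M)(0.132 L) = 1.993e-6 mol.
Moles of photons: 1.23e19 / 6.022e23 = 2.043e-5 mol.
Photons absorbed: 0.227 × 2.043e-5 = 4.638e-6 mol.
Φ = 1.993e-6 mol / 4.638e-6 mol photons = 0.43.

Φ = 0.43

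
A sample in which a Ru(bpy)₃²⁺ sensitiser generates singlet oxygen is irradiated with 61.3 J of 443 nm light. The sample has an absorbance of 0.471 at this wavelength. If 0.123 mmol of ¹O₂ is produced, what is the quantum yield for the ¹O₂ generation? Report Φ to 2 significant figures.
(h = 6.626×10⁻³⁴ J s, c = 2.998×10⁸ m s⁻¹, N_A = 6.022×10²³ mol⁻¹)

Product: 0.123 mmol = 1.23×10⁻⁴ mol.
Photon energy at 443 nm: hc/λ = (6.626×10⁻³⁴)(2.998×10⁸)/(443×10⁻⁹) = 4.484×10⁻¹⁹ J.
Photons incident: 61.3 / 4.484×10⁻¹⁹ = 1.367×10²⁰, i.e. 1.367×10²⁰/6.022×10²³ = 2.270×10⁻⁴ mol.
Fraction absorbed: 1 − 10^(−0.471) = 0.6619.
Photons absorbed: 0.6619 × 2.270×10⁻⁴ = 1.503×10⁻⁴ mol.
Φ = 1.23×10⁻⁴ mol / 1.503×10⁻⁴ mol photons = 0.82.

Φ = 0.82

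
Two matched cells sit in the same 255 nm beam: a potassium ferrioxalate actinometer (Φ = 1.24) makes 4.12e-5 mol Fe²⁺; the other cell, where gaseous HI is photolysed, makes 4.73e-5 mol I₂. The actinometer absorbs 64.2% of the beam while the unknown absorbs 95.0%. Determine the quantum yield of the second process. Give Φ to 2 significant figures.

Φ = 0.96

Photons absorbed by the actinometer: 4.12e-5 / 1.24 = 3.323e-5 mol.
Incident flux: 3.323e-5 / 0.642 = 5.176e-5 einstein.
Absorbed by unknown: 0.950 × 5.176e-5 = 4.917e-5 mol.
Φ(unknown) = 4.73e-5 / 4.917e-5 = 0.96.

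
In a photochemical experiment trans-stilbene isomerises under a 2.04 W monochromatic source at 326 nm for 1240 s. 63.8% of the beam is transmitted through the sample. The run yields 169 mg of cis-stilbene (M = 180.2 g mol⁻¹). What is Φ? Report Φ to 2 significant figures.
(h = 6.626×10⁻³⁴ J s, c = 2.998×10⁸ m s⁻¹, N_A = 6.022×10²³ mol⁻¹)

Φ = 0.38

Product: 169 mg / 180.2 g mol⁻¹ = 9.378×10⁻⁴ mol.
Photon energy at 326 nm: hc/λ = (6.626×10⁻³⁴)(2.998×10⁸)/(326×10⁻⁹) = 6.093×10⁻¹⁹ J.
Energy delivered: (2.04 W)(1240 s) = 2530 J.
Photons incident: 2530 / 6.093×10⁻¹⁹ = 4.152×10²¹, i.e. 4.152×10²¹/6.022×10²³ = 0.006895 mol.
Fraction absorbed: 1 − 63.8/100 = 0.3620.
Photons absorbed: 0.3620 × 0.006895 = 0.002496 mol.
Φ = 9.378×10⁻⁴ mol / 0.002496 mol photons = 0.38.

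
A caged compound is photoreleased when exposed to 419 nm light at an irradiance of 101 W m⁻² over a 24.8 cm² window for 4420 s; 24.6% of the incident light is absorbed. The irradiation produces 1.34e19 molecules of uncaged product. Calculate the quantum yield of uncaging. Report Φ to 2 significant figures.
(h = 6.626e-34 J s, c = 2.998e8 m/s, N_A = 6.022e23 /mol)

Product: 1.34e19 / 6.022e23 = 2.225e-5 mol.
Photon energy at 419 nm: hc/λ = (6.626e-34)(2.998e8)/(419e-9) = 4.741e-19 J.
Energy delivered: (101 W m⁻²)(24.8e-4 m²)(4420 s) = 1107 J.
Photons incident: 1107 / 4.741e-19 = 2.335e21, i.e. 2.335e21/6.022e23 = 0.003877 mol.
Photons absorbed: 0.246 × 0.003877 = 9.537e-4 mol.
Φ = 2.225e-5 mol / 9.537e-4 mol photons = 0.023.

Φ = 0.023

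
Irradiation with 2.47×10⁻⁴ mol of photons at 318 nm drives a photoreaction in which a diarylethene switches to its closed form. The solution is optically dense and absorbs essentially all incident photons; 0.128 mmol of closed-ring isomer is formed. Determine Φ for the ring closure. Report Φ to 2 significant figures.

Product: 0.128 mmol = 1.28×10⁻⁴ mol.
Φ = 1.28×10⁻⁴ mol / 2.47×10⁻⁴ mol photons = 0.52.

Φ = 0.52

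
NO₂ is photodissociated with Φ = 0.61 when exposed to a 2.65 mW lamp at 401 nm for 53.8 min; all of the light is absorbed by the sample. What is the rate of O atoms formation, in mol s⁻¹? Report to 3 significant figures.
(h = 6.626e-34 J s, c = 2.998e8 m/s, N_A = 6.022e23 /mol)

5.42e-9 mol s⁻¹

Photon energy at 401 nm: hc/λ = (6.626e-34)(2.998e8)/(401e-9) = 4.954e-19 J.
Energy delivered: (2.65 mW)(3228 s) = 8.554 J.
Photons incident: 8.554 / 4.954e-19 = 1.727e19, i.e. 1.727e19/6.022e23 = 2.868e-5 mol.
Product formed: 0.61 × 2.868e-5 = 1.749e-5 mol.
Rate: 1.749e-5 / 3228 s = 5.42e-9 mol s⁻¹.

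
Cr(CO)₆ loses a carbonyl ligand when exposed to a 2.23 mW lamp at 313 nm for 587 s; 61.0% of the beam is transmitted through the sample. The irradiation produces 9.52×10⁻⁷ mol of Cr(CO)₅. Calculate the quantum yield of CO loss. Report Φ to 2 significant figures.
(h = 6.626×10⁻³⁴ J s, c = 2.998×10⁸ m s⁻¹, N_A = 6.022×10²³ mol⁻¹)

Photon energy at 313 nm: hc/λ = (6.626×10⁻³⁴)(2.998×10⁸)/(313×10⁻⁹) = 6.347×10⁻¹⁹ J.
Energy delivered: (2.23 mW)(587 s) = 1.309 J.
Photons incident: 1.309 / 6.347×10⁻¹⁹ = 2.062×10¹⁸, i.e. 2.062×10¹⁸/6.022×10²³ = 3.424×10⁻⁶ mol.
Fraction absorbed: 1 − 61.0/100 = 0.3900.
Photons absorbed: 0.3900 × 3.424×10⁻⁶ = 1.335×10⁻⁶ mol.
Φ = 9.52×10⁻⁷ mol / 1.335×10⁻⁶ mol photons = 0.71.

Φ = 0.71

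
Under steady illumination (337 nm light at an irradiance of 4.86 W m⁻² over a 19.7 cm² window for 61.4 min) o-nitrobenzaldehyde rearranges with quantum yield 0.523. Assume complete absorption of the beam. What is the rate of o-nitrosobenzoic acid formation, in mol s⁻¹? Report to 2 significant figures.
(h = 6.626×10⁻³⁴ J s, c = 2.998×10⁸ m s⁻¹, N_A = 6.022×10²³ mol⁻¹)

1.4×10⁻⁸ mol s⁻¹

Photon energy at 337 nm: hc/λ = (6.626×10⁻³⁴)(2.998×10⁸)/(337×10⁻⁹) = 5.895×10⁻¹⁹ J.
Energy delivered: (4.86 W m⁻²)(19.7×10⁻⁴ m²)(3684 s) = 35.27 J.
Photons incident: 35.27 / 5.895×10⁻¹⁹ = 5.983×10¹⁹, i.e. 5.983×10¹⁹/6.022×10²³ = 9.935×10⁻⁵ mol.
Product formed: 0.523 × 9.935×10⁻⁵ = 5.196×10⁻⁵ mol.
Rate: 5.196×10⁻⁵ / 3684 s = 1.4×10⁻⁸ mol s⁻¹.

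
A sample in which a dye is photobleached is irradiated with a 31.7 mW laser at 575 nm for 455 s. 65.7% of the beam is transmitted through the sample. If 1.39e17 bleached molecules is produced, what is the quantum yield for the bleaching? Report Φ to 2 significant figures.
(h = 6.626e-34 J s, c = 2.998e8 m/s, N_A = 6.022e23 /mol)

Product: 1.39e17 / 6.022e23 = 2.308e-7 mol.
Photon energy at 575 nm: hc/λ = (6.626e-34)(2.998e8)/(575e-9) = 3.455e-19 J.
Energy delivered: (31.7 mW)(455 s) = 14.42 J.
Photons incident: 14.42 / 3.455e-19 = 4.174e19, i.e. 4.174e19/6.022e23 = 6.931e-5 mol.
Fraction absorbed: 1 − 65.7/100 = 0.3430.
Photons absorbed: 0.3430 × 6.931e-5 = 2.377e-5 mol.
Φ = 2.308e-7 mol / 2.377e-5 mol photons = 0.0097.

Φ = 0.0097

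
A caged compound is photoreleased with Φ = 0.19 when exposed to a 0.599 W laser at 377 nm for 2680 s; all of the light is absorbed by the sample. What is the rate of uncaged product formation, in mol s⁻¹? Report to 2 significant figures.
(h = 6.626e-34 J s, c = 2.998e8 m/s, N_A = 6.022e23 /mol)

3.6e-7 mol s⁻¹

Photon energy at 377 nm: hc/λ = (6.626e-34)(2.998e8)/(377e-9) = 5.269e-19 J.
Energy delivered: (0.599 W)(2680 s) = 1605 J.
Photons incident: 1605 / 5.269e-19 = 3.046e21, i.e. 3.046e21/6.022e23 = 0.005058 mol.
Product formed: 0.19 × 0.005058 = 9.610e-4 mol.
Rate: 9.610e-4 / 2680 s = 3.6e-7 mol s⁻¹.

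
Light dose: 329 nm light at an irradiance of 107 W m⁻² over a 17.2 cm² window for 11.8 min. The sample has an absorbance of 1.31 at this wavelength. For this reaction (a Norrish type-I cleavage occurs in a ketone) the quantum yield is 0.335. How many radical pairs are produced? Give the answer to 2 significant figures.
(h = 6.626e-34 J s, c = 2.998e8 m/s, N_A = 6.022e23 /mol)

6.9e19 radical pairs

Photon energy at 329 nm: hc/λ = (6.626e-34)(2.998e8)/(329e-9) = 6.038e-19 J.
Energy delivered: (107 W m⁻²)(17.2e-4 m²)(708 s) = 130.3 J.
Photons incident: 130.3 / 6.038e-19 = 2.158e20, i.e. 2.158e20/6.022e23 = 3.584e-4 mol.
Fraction absorbed: 1 − 10^(−1.31) = 0.9510.
Photons absorbed: 0.9510 × 3.584e-4 = 3.408e-4 mol.
Product: Φ × n_abs = 0.335 × 3.408e-4 = 1.142e-4 mol.
As a count: 1.142e-4 × 6.022e23 = 6.9e19.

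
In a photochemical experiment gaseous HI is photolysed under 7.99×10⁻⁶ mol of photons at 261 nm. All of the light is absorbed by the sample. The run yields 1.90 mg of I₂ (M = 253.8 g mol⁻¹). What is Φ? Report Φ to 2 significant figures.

Φ = 0.94

Product: 1.90 mg / 253.8 g mol⁻¹ = 7.486×10⁻⁶ mol.
Φ = 7.486×10⁻⁶ mol / 7.99×10⁻⁶ mol photons = 0.94.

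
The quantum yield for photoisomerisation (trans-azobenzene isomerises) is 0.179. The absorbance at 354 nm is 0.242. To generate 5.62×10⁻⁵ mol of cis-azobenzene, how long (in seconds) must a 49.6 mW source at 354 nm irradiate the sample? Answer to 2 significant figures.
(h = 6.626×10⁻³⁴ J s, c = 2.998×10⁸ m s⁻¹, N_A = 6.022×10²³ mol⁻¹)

t ≈ 5000 s

Photons that must be absorbed: 5.62×10⁻⁵ / 0.179 = 3.140×10⁻⁴ mol.
Fraction absorbed: 1 − 10^(−0.242) = 0.4272.
Incident photons needed: 3.140×10⁻⁴ / 0.4272 = 7.350×10⁻⁴ mol.
Photon energy: hc/λ = 5.612×10⁻¹⁹ J; per mole, 3.380×10⁵ J mol⁻¹.
Energy required: 7.350×10⁻⁴ × 3.380×10⁵ = 248.4 J.
Time: 248.4 J / 0.0496 W = 5000 s.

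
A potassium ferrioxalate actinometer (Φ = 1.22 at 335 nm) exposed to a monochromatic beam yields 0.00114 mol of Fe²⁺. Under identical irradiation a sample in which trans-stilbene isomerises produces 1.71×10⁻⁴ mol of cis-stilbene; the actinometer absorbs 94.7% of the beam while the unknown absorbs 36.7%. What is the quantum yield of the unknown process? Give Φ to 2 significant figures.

Photons absorbed by the actinometer: 0.00114 / 1.22 = 9.344×10⁻⁴ mol.
Incident flux: 9.344×10⁻⁴ / 0.947 = 9.867×10⁻⁴ einstein.
Absorbed by unknown: 0.367 × 9.867×10⁻⁴ = 3.621×10⁻⁴ mol.
Φ(unknown) = 1.71×10⁻⁴ / 3.621×10⁻⁴ = 0.47.

Φ = 0.47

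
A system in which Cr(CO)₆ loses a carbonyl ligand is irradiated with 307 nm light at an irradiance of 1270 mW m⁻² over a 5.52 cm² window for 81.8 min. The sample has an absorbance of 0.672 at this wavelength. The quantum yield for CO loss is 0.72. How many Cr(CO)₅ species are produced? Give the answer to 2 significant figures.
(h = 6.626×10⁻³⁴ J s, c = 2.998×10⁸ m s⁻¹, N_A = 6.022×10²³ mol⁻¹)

Photon energy at 307 nm: hc/λ = (6.626×10⁻³⁴)(2.998×10⁸)/(307×10⁻⁹) = 6.471×10⁻¹⁹ J.
Energy delivered: (1270 mW m⁻²)(5.52×10⁻⁴ m²)(4908 s) = 3.441 J.
Photons incident: 3.441 / 6.471×10⁻¹⁹ = 5.318×10¹⁸, i.e. 5.318×10¹⁸/6.022×10²³ = 8.831×10⁻⁶ mol.
Fraction absorbed: 1 − 10^(−0.672) = 0.7872.
Photons absorbed: 0.7872 × 8.831×10⁻⁶ = 6.952×10⁻⁶ mol.
Product: Φ × n_abs = 0.72 × 6.952×10⁻⁶ = 5.005×10⁻⁶ mol.
As a count: 5.005×10⁻⁶ × 6.022×10²³ = 3.0×10¹⁸.

3.0×10¹⁸ species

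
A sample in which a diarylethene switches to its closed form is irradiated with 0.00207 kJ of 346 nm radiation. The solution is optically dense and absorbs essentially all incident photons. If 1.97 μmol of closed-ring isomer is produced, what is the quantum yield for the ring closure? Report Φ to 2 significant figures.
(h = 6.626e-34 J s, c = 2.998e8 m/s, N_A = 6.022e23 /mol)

Φ = 0.33

Product: 1.97 μmol = 1.97e-6 mol.
Photon energy at 346 nm: hc/λ = (6.626e-34)(2.998e8)/(346e-9) = 5.741e-19 J.
Incident energy: 0.00207 kJ = 2.07 J.
Photons incident: 2.07 / 5.741e-19 = 3.606e18, i.e. 3.606e18/6.022e23 = 5.988e-6 mol.
Φ = 1.97e-6 mol / 5.988e-6 mol photons = 0.33.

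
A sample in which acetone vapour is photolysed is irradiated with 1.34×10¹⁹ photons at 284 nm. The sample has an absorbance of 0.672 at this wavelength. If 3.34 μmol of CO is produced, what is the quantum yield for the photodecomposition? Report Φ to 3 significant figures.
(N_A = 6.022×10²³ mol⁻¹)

Φ = 0.191

Product: 3.34 μmol = 3.34×10⁻⁶ mol.
Moles of photons: 1.34×10¹⁹ / 6.022×10²³ = 2.225×10⁻⁵ mol.
Fraction absorbed: 1 − 10^(−0.672) = 0.7872.
Photons absorbed: 0.7872 × 2.225×10⁻⁵ = 1.752×10⁻⁵ mol.
Φ = 3.34×10⁻⁶ mol / 1.752×10⁻⁵ mol photons = 0.191.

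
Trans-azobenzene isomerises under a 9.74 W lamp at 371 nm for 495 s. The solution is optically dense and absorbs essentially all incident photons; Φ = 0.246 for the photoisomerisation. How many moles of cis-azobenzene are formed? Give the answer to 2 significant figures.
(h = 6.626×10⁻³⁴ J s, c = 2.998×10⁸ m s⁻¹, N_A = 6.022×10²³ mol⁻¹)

Photon energy at 371 nm: hc/λ = (6.626×10⁻³⁴)(2.998×10⁸)/(371×10⁻⁹) = 5.354×10⁻¹⁹ J.
Energy delivered: (9.74 W)(495 s) = 4821 J.
Photons incident: 4821 / 5.354×10⁻¹⁹ = 9.004×10²¹, i.e. 9.004×10²¹/6.022×10²³ = 0.01495 mol.
Product: Φ × n_abs = 0.246 × 0.01495 = 0.003678 mol.

0.0037 mol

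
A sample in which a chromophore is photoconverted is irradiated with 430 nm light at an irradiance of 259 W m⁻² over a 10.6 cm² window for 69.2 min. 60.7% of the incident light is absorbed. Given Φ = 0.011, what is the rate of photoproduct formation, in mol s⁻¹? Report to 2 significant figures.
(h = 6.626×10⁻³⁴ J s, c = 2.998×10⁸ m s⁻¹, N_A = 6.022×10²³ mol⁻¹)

6.6×10⁻⁹ mol s⁻¹

Photon energy at 430 nm: hc/λ = (6.626×10⁻³⁴)(2.998×10⁸)/(430×10⁻⁹) = 4.620×10⁻¹⁹ J.
Energy delivered: (259 W m⁻²)(10.6×10⁻⁴ m²)(4152 s) = 1140 J.
Photons incident: 1140 / 4.620×10⁻¹⁹ = 2.468×10²¹, i.e. 2.468×10²¹/6.022×10²³ = 0.004098 mol.
Photons absorbed: 0.607 × 0.004098 = 0.002487 mol.
Product formed: 0.011 × 0.002487 = 2.736×10⁻⁵ mol.
Rate: 2.736×10⁻⁵ / 4152 s = 6.6×10⁻⁹ mol s⁻¹.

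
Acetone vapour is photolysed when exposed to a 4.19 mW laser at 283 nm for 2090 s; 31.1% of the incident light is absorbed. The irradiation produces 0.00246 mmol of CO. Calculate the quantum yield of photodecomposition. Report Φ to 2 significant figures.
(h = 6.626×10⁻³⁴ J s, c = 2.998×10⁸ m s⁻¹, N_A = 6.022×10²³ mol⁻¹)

Product: 0.00246 mmol = 2.46×10⁻⁶ mol.
Photon energy at 283 nm: hc/λ = (6.626×10⁻³⁴)(2.998×10⁸)/(283×10⁻⁹) = 7.019×10⁻¹⁹ J.
Energy delivered: (4.19 mW)(2090 s) = 8.757 J.
Photons incident: 8.757 / 7.019×10⁻¹⁹ = 1.248×10¹⁹, i.e. 1.248×10¹⁹/6.022×10²³ = 2.072×10⁻⁵ mol.
Photons absorbed: 0.311 × 2.072×10⁻⁵ = 6.444×10⁻⁶ mol.
Φ = 2.46×10⁻⁶ mol / 6.444×10⁻⁶ mol photons = 0.38.

Φ = 0.38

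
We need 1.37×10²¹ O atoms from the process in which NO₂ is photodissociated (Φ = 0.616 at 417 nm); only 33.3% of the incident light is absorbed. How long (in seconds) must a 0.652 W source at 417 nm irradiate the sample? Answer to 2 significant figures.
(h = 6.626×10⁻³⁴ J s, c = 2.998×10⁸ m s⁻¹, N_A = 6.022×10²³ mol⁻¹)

t ≈ 4900 s

Product: 1.37×10²¹ / 6.022×10²³ = 0.002275 mol.
Photons that must be absorbed: 0.002275 / 0.616 = 0.003693 mol.
Incident photons needed: 0.003693 / 0.333 = 0.01109 mol.
Photon energy: hc/λ = 4.764×10⁻¹⁹ J; per mole, 2.869×10⁵ J mol⁻¹.
Energy required: 0.01109 × 2.869×10⁵ = 3182 J.
Time: 3182 J / 0.652 W = 4900 s.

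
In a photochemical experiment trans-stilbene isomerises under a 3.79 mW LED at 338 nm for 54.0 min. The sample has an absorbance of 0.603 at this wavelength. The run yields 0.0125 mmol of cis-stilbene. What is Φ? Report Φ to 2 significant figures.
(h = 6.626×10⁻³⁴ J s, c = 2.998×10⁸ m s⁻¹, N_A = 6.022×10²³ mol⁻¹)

Φ = 0.48

Product: 0.0125 mmol = 1.25×10⁻⁵ mol.
Photon energy at 338 nm: hc/λ = (6.626×10⁻³⁴)(2.998×10⁸)/(338×10⁻⁹) = 5.877×10⁻¹⁹ J.
Energy delivered: (3.79 mW)(3240 s) = 12.28 J.
Photons incident: 12.28 / 5.877×10⁻¹⁹ = 2.090×10¹⁹, i.e. 2.090×10¹⁹/6.022×10²³ = 3.471×10⁻⁵ mol.
Fraction absorbed: 1 − 10^(−0.603) = 0.7505.
Photons absorbed: 0.7505 × 3.471×10⁻⁵ = 2.605×10⁻⁵ mol.
Φ = 1.25×10⁻⁵ mol / 2.605×10⁻⁵ mol photons = 0.48.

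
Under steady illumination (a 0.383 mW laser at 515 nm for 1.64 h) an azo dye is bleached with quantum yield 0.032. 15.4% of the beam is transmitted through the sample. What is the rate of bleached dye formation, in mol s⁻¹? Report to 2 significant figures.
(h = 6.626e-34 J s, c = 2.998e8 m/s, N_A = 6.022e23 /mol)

4.5e-11 mol s⁻¹

Photon energy at 515 nm: hc/λ = (6.626e-34)(2.998e8)/(515e-9) = 3.857e-19 J.
Energy delivered: (0.383 mW)(5904 s) = 2.261 J.
Photons incident: 2.261 / 3.857e-19 = 5.862e18, i.e. 5.862e18/6.022e23 = 9.734e-6 mol.
Fraction absorbed: 1 − 15.4/100 = 0.8460.
Photons absorbed: 0.8460 × 9.734e-6 = 8.235e-6 mol.
Product formed: 0.032 × 8.235e-6 = 2.635e-7 mol.
Rate: 2.635e-7 / 5904 s = 4.5e-11 mol s⁻¹.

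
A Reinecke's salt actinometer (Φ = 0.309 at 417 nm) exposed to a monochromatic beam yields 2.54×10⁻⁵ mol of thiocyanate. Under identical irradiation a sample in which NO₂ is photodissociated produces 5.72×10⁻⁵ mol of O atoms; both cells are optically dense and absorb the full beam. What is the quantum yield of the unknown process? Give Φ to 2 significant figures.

Photons absorbed by the actinometer: 2.54×10⁻⁵ / 0.309 = 8.220×10⁻⁵ mol.
Φ(unknown) = 5.72×10⁻⁵ / 8.220×10⁻⁵ = 0.70.

Φ = 0.70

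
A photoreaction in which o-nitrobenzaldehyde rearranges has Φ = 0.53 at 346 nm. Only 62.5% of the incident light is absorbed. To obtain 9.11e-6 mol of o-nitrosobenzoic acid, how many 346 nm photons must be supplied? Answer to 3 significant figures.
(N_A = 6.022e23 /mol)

Photons that must be absorbed: 9.11e-6 / 0.53 = 1.719e-5 mol.
Incident photons needed: 1.719e-5 / 0.625 = 2.750e-5 mol.
Photon count: 2.750e-5 × 6.022e23 = 1.66e19.

1.66e19 photons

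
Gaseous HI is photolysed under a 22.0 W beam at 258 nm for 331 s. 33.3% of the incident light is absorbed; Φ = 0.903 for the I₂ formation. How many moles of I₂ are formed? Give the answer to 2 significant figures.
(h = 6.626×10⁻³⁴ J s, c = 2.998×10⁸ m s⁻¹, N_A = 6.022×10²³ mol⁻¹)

Photon energy at 258 nm: hc/λ = (6.626×10⁻³⁴)(2.998×10⁸)/(258×10⁻⁹) = 7.700×10⁻¹⁹ J.
Energy delivered: (22.0 W)(331 s) = 7282 J.
Photons incident: 7282 / 7.700×10⁻¹⁹ = 9.457×10²¹, i.e. 9.457×10²¹/6.022×10²³ = 0.01570 mol.
Photons absorbed: 0.333 × 0.01570 = 0.005228 mol.
Product: Φ × n_abs = 0.903 × 0.005228 = 0.004721 mol.

0.0047 mol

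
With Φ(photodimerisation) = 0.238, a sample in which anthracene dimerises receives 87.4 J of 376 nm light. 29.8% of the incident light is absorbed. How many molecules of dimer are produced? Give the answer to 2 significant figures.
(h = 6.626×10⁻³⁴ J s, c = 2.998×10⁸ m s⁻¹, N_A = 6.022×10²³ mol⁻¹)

1.2×10¹⁹ molecules

Photon energy at 376 nm: hc/λ = (6.626×10⁻³⁴)(2.998×10⁸)/(376×10⁻⁹) = 5.283×10⁻¹⁹ J.
Photons incident: 87.4 / 5.283×10⁻¹⁹ = 1.654×10²⁰, i.e. 1.654×10²⁰/6.022×10²³ = 2.747×10⁻⁴ mol.
Photons absorbed: 0.298 × 2.747×10⁻⁴ = 8.186×10⁻⁵ mol.
Product: Φ × n_abs = 0.238 × 8.186×10⁻⁵ = 1.948×10⁻⁵ mol.
As a count: 1.948×10⁻⁵ × 6.022×10²³ = 1.2×10¹⁹.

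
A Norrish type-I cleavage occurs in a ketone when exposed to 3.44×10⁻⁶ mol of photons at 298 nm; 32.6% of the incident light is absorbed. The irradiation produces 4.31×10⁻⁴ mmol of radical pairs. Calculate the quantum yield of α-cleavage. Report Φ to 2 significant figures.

Φ = 0.38

Product: 4.31×10⁻⁴ mmol = 4.31×10⁻⁷ mol.
Photons absorbed: 0.326 × 3.44×10⁻⁶ = 1.121×10⁻⁶ mol.
Φ = 4.31×10⁻⁷ mol / 1.121×10⁻⁶ mol photons = 0.38.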